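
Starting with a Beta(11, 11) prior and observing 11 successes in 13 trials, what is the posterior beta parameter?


Posterior beta = prior beta + failures
Failures = 13 - 11 = 2
beta_post = 11 + 2 = 13

13


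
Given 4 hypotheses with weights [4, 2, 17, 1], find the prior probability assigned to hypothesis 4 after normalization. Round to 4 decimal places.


To normalize, divide each weight by the sum of all weights.
Sum = 24
Prior(H4) = 1/24 = 0.0417

0.0417


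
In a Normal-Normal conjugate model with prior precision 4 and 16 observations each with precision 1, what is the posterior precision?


Posterior precision = prior precision + n * observation precision
= 4 + 16 * 1
= 4 + 16 = 20

20


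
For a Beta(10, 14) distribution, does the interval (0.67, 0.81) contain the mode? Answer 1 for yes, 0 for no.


Mode of Beta(a,b) = (a-1)/(a+b-2)
= (10-1)/(10+14-2) = 0.4091
Check: 0.67 <= 0.4091 <= 0.81?
Result: 0

0


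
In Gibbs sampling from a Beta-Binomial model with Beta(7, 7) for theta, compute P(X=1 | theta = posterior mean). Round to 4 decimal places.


Posterior mean = alpha/(alpha+beta) = 7/14 = 0.5
P(X=1|theta=mean) = theta = 0.5

0.5


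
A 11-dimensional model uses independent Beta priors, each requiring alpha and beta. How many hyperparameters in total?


Per parameter: 2 (alpha and beta).
Total = 11 * 2 = 22

22


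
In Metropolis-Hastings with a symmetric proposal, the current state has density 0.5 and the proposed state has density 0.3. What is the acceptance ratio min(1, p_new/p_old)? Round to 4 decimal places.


Ratio = p_new / p_old = 0.3 / 0.5 = 0.6
Acceptance = min(1, 0.6) = 0.6

0.6


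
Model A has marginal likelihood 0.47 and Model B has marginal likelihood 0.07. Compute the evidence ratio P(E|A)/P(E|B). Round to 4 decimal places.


Evidence ratio = P(E|A) / P(E|B)
= 0.47 / 0.07
= 6.7143

6.7143


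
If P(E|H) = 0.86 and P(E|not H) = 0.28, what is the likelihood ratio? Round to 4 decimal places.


Likelihood ratio = P(E|H) / P(E|not H)
= 0.86 / 0.28
= 3.0714

3.0714


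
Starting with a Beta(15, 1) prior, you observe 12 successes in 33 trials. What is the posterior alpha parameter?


For a Beta-Binomial conjugate model:
Posterior alpha = prior alpha + number of successes
= 15 + 12 = 27

27


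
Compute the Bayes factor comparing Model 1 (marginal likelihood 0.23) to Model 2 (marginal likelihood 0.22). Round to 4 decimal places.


BF12 = marginal likelihood of M1 / marginal likelihood of M2
= 0.23/0.22
= 1.0455

1.0455


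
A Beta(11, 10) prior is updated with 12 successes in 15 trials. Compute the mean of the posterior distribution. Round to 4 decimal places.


After update: Beta(23, 13)
Mean = 23 / (23 + 13) = 23 / 36
= 0.6389

0.6389


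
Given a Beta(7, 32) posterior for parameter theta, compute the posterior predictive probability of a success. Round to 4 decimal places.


For a Beta-Bernoulli model, the predictive probability is the mean:
P(success) = 7/(7+32) = 7/39 = 0.1795

0.1795


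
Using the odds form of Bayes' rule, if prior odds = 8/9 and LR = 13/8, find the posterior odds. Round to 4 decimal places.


Bayes' rule in odds form: posterior odds = prior odds * LR
= (8 * 13) / (9 * 8)
= 104/72 = 1.4444

1.4444


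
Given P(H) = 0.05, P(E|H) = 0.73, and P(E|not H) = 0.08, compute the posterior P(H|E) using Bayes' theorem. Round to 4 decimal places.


By Bayes' theorem: P(H|E) = P(E|H)*P(H) / P(E)
P(E) = P(E|H)*P(H) + P(E|not H)*P(not H)
P(E) = 0.73*0.05 + 0.08*0.95 = 0.1125
P(H|E) = 0.73*0.05 / 0.1125 = 0.3244

0.3244


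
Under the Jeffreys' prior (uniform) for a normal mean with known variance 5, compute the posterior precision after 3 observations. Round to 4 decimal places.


Prior precision = 0 (flat prior).
Post. prec. = 0 + n/var = 3/5 = 0.6

0.6


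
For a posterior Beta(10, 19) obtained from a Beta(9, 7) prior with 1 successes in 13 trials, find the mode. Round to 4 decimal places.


Mode = (alpha - 1) / (alpha + beta - 2)
= 9 / 27
= 0.3333

0.3333


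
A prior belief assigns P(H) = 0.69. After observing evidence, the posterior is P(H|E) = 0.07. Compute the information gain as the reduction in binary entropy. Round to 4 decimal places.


H(prior) = -0.69*log2(0.69) - 0.31*log2(0.31)
= 0.8932
H(post) = -0.07*log2(0.07) - 0.93*log2(0.93)
= 0.3659
IG = 0.8932 - 0.3659 = 0.5272

0.5272


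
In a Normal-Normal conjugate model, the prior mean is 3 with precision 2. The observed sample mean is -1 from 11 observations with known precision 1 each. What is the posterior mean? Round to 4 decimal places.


Posterior precision = tau0 + n*tau = 2 + 11*1 = 13
Posterior mean = (tau0*mu0 + n*tau*xbar) / posterior_precision
= (2*3 + 11*1*-1) / 13
= -5 / 13 = -0.3846

-0.3846


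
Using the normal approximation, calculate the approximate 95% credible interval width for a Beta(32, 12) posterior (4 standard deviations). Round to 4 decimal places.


Var(Beta) = 32*12/(44^2 * 45) = 0.0044
SD = 0.0664
Width ~ 4*SD = 0.2656

0.2656


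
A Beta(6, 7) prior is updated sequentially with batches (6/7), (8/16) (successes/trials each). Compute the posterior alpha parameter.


Sequential conjugate updating is equivalent to a single batch update.
Total successes across all batches = 14
alpha_posterior = alpha_prior + total_successes = 6 + 14
= 20

20


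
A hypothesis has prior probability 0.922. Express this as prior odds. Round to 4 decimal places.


Odds = P(H) / P(not H) = 0.922 / 0.078
= 11.8205

11.8205


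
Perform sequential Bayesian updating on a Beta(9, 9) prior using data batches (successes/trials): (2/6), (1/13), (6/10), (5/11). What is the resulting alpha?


Accumulate successes: 14
Posterior alpha = prior alpha + sum of successes
= 9 + 14 = 23

23


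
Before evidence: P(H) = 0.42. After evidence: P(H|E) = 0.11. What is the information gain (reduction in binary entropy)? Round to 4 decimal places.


Prior entropy = 0.9815
Posterior entropy = 0.4999
Information gain = 0.9815 - 0.4999 = 0.4815

0.4815


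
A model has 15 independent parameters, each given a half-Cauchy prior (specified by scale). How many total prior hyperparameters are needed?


Each half-Cauchy prior needs 1 hyperparameter (scale).
Total = 1 * 15 = 15

15


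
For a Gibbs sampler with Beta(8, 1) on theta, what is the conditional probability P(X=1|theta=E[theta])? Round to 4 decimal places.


E[theta] = 8/(8+1) = 0.8889
P(X=1|theta) = theta = 0.8889

0.8889


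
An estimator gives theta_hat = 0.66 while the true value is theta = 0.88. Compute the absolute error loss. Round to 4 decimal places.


The absolute error loss is |theta_hat - theta|
= |0.66 - 0.88|
= 0.22

0.22


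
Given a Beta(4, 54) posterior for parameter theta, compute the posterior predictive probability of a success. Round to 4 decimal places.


For a Beta-Bernoulli model, the predictive probability is the mean:
P(success) = 4/(4+54) = 4/58 = 0.069

0.069


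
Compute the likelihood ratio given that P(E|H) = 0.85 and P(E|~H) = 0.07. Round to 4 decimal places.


LR = P(E|H) / P(E|~H)
= 0.85 / 0.07 = 12.1429

12.1429


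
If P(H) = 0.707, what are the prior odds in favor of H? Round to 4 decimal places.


Prior odds = P(H) / (1 - P(H))
= 0.707 / 0.293
= 2.413

2.413


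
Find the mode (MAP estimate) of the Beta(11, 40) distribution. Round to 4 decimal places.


For Beta(a,b) with a,b > 1:
Mode = (a-1)/(a+b-2) = (11-1)/(51-2)
= 10/49 = 0.2041

0.2041


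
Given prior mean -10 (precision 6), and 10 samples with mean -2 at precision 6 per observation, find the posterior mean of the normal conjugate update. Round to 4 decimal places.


The posterior mean is a precision-weighted average of prior and data.
Post. prec. = 6 + 60 = 66
Post. mean = (-60 + -120)/66 = -180/66 = -2.7273

-2.7273


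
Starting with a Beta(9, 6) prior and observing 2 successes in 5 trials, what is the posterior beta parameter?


Posterior beta = prior beta + failures
Failures = 5 - 2 = 3
beta_post = 6 + 3 = 9

9


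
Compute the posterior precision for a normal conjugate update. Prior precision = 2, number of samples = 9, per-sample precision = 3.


tau_post = tau_0 + n * tau
= 2 + 9 * 3 = 29

29


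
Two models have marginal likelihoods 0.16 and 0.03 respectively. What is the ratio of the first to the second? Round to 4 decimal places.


Evidence ratio = 0.16 / 0.03
= 5.3333

5.3333


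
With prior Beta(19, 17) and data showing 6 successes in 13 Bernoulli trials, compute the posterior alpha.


Conjugate update: alpha_posterior = alpha_prior + k
= 19 + 6 = 25

25


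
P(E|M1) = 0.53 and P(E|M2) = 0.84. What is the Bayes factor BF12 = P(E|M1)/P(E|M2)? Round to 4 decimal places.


Bayes factor BF12 = P(E|M1) / P(E|M2)
= 0.53 / 0.84
= 0.631

0.631


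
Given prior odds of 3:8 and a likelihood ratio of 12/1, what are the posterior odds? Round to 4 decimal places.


Posterior odds = prior odds * LR
Prior odds = 3/8 = 0.375
LR = 12/1 = 12.0
Posterior odds = 0.375 * 12.0 = 4.5

4.5


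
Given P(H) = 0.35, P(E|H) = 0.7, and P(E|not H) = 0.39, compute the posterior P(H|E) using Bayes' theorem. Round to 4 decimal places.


By Bayes' theorem: P(H|E) = P(E|H)*P(H) / P(E)
P(E) = P(E|H)*P(H) + P(E|not H)*P(not H)
P(E) = 0.7*0.35 + 0.39*0.65 = 0.4985
P(H|E) = 0.7*0.35 / 0.4985 = 0.4915

0.4915


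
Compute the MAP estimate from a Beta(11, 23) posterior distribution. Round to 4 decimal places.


MAP = mode of Beta distribution
= (alpha - 1)/(alpha + beta - 2)
= (11-1)/(11+23-2)
= 10/32 = 0.3125

0.3125


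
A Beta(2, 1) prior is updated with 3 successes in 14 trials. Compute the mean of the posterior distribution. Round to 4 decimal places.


After update: Beta(5, 12)
Mean = 5 / (5 + 12) = 5 / 17
= 0.2941

0.2941


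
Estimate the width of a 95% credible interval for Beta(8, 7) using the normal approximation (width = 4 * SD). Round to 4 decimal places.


For Beta(a,b): Var = ab/((a+b)^2(a+b+1))
Var = 0.0156, SD = 0.1247
Approximate 95% CI width = 4 * 0.1247 = 0.4989

0.4989


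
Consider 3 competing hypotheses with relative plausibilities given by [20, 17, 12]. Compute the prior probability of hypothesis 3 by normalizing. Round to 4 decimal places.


Sum of weights = 20 + 17 + 12 = 49
Normalized prior for H3 = 12 / 49
= 0.2449

0.2449


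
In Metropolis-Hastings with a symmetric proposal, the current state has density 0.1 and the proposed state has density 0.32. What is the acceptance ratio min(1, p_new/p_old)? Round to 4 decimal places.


Ratio = p_new / p_old = 0.32 / 0.1 = 3.2
Acceptance = min(1, 3.2) = 1.0

1.0


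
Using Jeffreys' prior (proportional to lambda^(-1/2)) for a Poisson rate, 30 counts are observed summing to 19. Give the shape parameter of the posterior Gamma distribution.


Conjugate update: Gamma(prior_shape + S, prior_rate + n).
Prior shape = 0.5, prior rate = 0.
Posterior shape = 0.5 + S = 0.5 + 19 = 19.5

19.5


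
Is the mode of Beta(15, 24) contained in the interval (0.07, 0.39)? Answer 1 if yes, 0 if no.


Mode = (a-1)/(a+b-2) = 14/37 = 0.3784
Interval: (0.07, 0.39)
Contains mode? 1

1


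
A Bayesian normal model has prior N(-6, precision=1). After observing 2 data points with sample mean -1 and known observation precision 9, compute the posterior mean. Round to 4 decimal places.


Posterior mean = (prior_precision * prior_mean + n * data_precision * data_mean) / (prior_precision + n * data_precision)
Numerator = 1*-6 + 2*9*-1 = -24
Denominator = 1 + 2*9 = 19
Posterior mean = -1.2632

-1.2632


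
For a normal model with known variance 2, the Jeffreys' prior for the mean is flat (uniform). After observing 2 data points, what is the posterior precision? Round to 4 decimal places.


Jeffreys' prior for normal mean (known variance) is flat.
Prior precision = 0.
Posterior precision = prior_prec + n/sigma^2 = 0 + 2/2
= 1.0

1.0


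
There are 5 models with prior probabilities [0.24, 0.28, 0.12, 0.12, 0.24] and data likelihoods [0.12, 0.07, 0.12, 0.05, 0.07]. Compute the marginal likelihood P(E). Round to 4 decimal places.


P(E) = sum over models of P(M_i) * P(E|M_i)
= 0.24*0.12 + 0.28*0.07 + 0.12*0.12 + 0.12*0.05 + 0.24*0.07
= 0.0856

0.0856


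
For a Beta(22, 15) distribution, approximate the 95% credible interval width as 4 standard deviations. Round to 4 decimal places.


Variance of Beta(a,b) = ab / ((a+b)^2 * (a+b+1))
= 22*15 / ((37)^2 * 38)
= 0.0063
SD = sqrt(0.0063) = 0.0796
Width = 4 * SD = 0.3186

0.3186


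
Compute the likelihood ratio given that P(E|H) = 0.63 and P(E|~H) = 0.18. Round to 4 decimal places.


LR = P(E|H) / P(E|~H)
= 0.63 / 0.18 = 3.5

3.5


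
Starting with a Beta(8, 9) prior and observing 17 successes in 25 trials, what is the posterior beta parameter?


Posterior beta = prior beta + failures
Failures = 25 - 17 = 8
beta_post = 9 + 8 = 17

17


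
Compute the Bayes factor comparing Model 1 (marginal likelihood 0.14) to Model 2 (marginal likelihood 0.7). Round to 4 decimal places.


BF12 = marginal likelihood of M1 / marginal likelihood of M2
= 0.14/0.7
= 0.2

0.2


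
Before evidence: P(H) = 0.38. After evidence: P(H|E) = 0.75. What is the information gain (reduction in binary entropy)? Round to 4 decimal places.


Prior entropy = 0.958
Posterior entropy = 0.8113
Information gain = 0.958 - 0.8113 = 0.1468

0.1468


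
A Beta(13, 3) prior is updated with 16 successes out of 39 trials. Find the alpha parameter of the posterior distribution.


In the Beta-Binomial conjugate update:
alpha_post = alpha_prior + successes
= 13 + 16
= 29

29


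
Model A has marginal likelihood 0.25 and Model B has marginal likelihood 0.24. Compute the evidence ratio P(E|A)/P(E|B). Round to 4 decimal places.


Evidence ratio = P(E|A) / P(E|B)
= 0.25 / 0.24
= 1.0417

1.0417


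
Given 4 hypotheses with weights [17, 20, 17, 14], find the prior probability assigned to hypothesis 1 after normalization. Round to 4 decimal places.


To normalize, divide each weight by the sum of all weights.
Sum = 68
Prior(H1) = 17/68 = 0.25

0.25


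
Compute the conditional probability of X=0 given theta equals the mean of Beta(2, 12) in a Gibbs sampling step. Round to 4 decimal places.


Mean of Beta(2, 12) = 0.1429
P(X=0 | theta=0.1429) = 0.8571

0.8571


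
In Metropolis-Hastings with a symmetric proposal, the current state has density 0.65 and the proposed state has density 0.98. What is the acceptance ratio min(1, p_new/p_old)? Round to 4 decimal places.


Ratio = p_new / p_old = 0.98 / 0.65 = 1.5077
Acceptance = min(1, 1.5077) = 1.0

1.0


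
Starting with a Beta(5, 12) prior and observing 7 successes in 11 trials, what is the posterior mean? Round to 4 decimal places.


Posterior parameters: alpha = 5 + 7 = 12
beta = 12 + 4 = 16
Posterior mean = alpha / (alpha + beta) = 12 / 28
= 0.4286

0.4286


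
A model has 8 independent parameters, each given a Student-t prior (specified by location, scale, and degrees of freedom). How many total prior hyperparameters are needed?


Each Student-t prior needs 3 hyperparameters (location, scale, and degrees of freedom).
Total = 3 * 8 = 24

24


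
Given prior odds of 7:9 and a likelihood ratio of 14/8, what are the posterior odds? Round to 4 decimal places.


Posterior odds = prior odds * LR
Prior odds = 7/9 = 0.7778
LR = 14/8 = 1.75
Posterior odds = 0.7778 * 1.75 = 1.3611

1.3611


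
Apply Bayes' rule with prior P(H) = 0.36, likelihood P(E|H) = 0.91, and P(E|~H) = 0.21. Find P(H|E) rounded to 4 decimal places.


Step 1: Compute marginal P(E) = P(E|H)P(H) + P(E|~H)P(~H)
= 0.91*0.36 + 0.21*0.64 = 0.462
Step 2: P(H|E) = P(E|H)P(H)/P(E) = 0.3276/0.462
= 0.7091

0.7091


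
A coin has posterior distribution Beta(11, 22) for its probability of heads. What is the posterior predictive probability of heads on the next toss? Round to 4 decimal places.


Posterior predictive = E[theta] = alpha/(alpha+beta)
= 11/33
= 0.3333

0.3333


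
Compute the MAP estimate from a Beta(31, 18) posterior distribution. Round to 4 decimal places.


MAP = mode of Beta distribution
= (alpha - 1)/(alpha + beta - 2)
= (31-1)/(31+18-2)
= 30/47 = 0.6383

0.6383


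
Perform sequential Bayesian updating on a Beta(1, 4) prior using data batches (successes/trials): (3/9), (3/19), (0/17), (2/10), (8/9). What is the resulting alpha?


Accumulate successes: 16
Posterior alpha = prior alpha + sum of successes
= 1 + 16 = 17

17


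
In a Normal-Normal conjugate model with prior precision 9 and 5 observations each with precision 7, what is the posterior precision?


Posterior precision = prior precision + n * observation precision
= 9 + 5 * 7
= 9 + 35 = 44

44


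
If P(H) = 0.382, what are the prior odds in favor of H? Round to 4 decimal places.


Prior odds = P(H) / (1 - P(H))
= 0.382 / 0.618
= 0.6181

0.6181


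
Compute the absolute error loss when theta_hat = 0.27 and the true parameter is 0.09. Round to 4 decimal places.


L = |theta_hat - theta_true|
= |0.27 - 0.09| = 0.18

0.18


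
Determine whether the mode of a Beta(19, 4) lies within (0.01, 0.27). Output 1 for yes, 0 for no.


First find the mode: (a-1)/(a+b-2) = 0.8571
Is 0.8571 in (0.01, 0.27)? 0

0


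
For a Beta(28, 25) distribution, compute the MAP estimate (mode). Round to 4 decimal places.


MAP = mode = (a-1)/(a+b-2)
= (28-1)/(28+25-2)
= 27/51 = 0.5294

0.5294


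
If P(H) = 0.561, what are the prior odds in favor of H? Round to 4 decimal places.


Prior odds = P(H) / (1 - P(H))
= 0.561 / 0.439
= 1.2779

1.2779


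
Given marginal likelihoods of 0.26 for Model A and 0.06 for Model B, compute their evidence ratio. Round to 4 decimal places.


Ratio = ML(A) / ML(B) = 0.26/0.06
= 4.3333

4.3333


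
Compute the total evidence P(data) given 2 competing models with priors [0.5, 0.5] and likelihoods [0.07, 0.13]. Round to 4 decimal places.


Marginal likelihood = sum P(model_i) * P(data|model_i)
Model 1: 0.5 * 0.07 = 0.035
Model 2: 0.5 * 0.13 = 0.065
Total = 0.1

0.1


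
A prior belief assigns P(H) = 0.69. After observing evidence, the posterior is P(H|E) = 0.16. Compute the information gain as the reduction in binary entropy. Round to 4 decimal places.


H(prior) = -0.69*log2(0.69) - 0.31*log2(0.31)
= 0.8932
H(post) = -0.16*log2(0.16) - 0.84*log2(0.84)
= 0.6343
IG = 0.8932 - 0.6343 = 0.2589

0.2589


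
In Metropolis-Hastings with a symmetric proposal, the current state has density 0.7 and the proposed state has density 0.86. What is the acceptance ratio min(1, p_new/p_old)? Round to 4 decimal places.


Ratio = p_new / p_old = 0.86 / 0.7 = 1.2286
Acceptance = min(1, 1.2286) = 1.0

1.0


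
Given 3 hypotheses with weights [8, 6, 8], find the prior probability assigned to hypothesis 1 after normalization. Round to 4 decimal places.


To normalize, divide each weight by the sum of all weights.
Sum = 22
Prior(H1) = 8/22 = 0.3636

0.3636


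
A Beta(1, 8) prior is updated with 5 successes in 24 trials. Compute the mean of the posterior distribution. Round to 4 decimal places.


After update: Beta(6, 27)
Mean = 6 / (6 + 27) = 6 / 33
= 0.1818

0.1818


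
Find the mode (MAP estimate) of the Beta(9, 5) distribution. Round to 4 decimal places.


For Beta(a,b) with a,b > 1:
Mode = (a-1)/(a+b-2) = (9-1)/(14-2)
= 8/12 = 0.6667

0.6667


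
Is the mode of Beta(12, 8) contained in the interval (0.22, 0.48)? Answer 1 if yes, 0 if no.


Mode = (a-1)/(a+b-2) = 11/18 = 0.6111
Interval: (0.22, 0.48)
Contains mode? 0

0


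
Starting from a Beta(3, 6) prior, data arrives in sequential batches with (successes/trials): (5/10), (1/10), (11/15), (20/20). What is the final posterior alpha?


In sequential Bayesian updating, we sum all successes.
Total successes = 37
Final alpha = 3 + 37 = 40

40


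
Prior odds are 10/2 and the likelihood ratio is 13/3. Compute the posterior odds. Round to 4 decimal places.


Posterior odds = prior odds * likelihood ratio
= (10/2) * (13/3)
= 130 / 6
= 21.6667

21.6667


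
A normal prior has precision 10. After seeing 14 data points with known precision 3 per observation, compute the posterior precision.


In the conjugate normal model, precisions add:
tau_posterior = tau_prior + n * tau_data
= 10 + 14*3 = 52

52


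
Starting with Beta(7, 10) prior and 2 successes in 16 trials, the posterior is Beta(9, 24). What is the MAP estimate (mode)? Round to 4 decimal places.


The mode of Beta(a, b) when a > 1 and b > 1 is (a-1)/(a+b-2)
= (9 - 1) / (9 + 24 - 2)
= 8 / 31
= 0.2581

0.2581


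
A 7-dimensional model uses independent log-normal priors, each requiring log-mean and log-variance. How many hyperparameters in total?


Per parameter: 2 (log-mean and log-variance).
Total = 7 * 2 = 14

14


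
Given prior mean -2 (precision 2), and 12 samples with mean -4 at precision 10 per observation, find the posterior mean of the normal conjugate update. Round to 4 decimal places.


The posterior mean is a precision-weighted average of prior and data.
Post. prec. = 2 + 120 = 122
Post. mean = (-4 + -480)/122 = -484/122 = -3.9672

-3.9672


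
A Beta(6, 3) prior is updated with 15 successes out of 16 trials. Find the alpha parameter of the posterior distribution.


In the Beta-Binomial conjugate update:
alpha_post = alpha_prior + successes
= 6 + 15
= 21

21


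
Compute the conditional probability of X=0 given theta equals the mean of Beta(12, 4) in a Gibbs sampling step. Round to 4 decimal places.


Mean of Beta(12, 4) = 0.75
P(X=0 | theta=0.75) = 0.25

0.25


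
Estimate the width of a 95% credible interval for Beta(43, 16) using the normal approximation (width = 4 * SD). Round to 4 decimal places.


For Beta(a,b): Var = ab/((a+b)^2(a+b+1))
Var = 0.0033, SD = 0.0574
Approximate 95% CI width = 4 * 0.0574 = 0.2296

0.2296


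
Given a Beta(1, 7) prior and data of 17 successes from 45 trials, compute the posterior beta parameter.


Number of failures = 45 - 17 = 28
Posterior beta = 7 + 28 = 35

35


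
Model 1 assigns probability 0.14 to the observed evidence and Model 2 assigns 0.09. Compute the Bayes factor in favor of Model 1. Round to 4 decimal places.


BF = P(data|M1) / P(data|M2)
= 0.14 / 0.09 = 1.5556

1.5556


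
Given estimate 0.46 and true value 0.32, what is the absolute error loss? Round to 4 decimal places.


Absolute error = |estimate - true|
= |0.14| = 0.14

0.14


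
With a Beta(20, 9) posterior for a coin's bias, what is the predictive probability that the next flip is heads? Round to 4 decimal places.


The predictive probability equals the posterior mean.
P(next = heads) = alpha / (alpha + beta)
= 20 / 29 = 0.6897

0.6897


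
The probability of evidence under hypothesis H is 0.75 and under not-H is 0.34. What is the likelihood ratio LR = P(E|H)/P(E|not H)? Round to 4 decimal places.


LR = 0.75 / 0.34
= 2.2059

2.2059


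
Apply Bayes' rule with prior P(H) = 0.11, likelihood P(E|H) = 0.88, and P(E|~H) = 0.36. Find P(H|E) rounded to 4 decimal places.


Step 1: Compute marginal P(E) = P(E|H)P(H) + P(E|~H)P(~H)
= 0.88*0.11 + 0.36*0.89 = 0.4172
Step 2: P(H|E) = P(E|H)P(H)/P(E) = 0.0968/0.4172
= 0.232

0.232


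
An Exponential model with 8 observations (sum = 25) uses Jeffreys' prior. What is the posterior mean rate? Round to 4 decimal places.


Posterior Gamma(8, 25)
E[lambda] = 8/25 = 0.32

0.32


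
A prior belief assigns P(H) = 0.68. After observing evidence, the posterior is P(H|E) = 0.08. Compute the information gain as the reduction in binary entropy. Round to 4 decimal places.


H(prior) = -0.68*log2(0.68) - 0.32*log2(0.32)
= 0.9044
H(post) = -0.08*log2(0.08) - 0.92*log2(0.92)
= 0.4022
IG = 0.9044 - 0.4022 = 0.5022

0.5022


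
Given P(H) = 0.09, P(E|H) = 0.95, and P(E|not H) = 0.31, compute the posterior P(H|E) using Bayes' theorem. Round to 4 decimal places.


By Bayes' theorem: P(H|E) = P(E|H)*P(H) / P(E)
P(E) = P(E|H)*P(H) + P(E|not H)*P(not H)
P(E) = 0.95*0.09 + 0.31*0.91 = 0.3676
P(H|E) = 0.95*0.09 / 0.3676 = 0.2326

0.2326


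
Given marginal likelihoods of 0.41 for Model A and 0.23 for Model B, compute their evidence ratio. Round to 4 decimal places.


Ratio = ML(A) / ML(B) = 0.41/0.23
= 1.7826

1.7826


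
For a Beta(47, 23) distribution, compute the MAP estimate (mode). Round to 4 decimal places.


MAP = mode = (a-1)/(a+b-2)
= (47-1)/(47+23-2)
= 46/68 = 0.6765

0.6765


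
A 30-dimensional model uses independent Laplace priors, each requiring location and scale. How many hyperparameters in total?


Per parameter: 2 (location and scale).
Total = 30 * 2 = 60

60


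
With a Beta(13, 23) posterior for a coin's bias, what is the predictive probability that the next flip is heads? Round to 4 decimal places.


The predictive probability equals the posterior mean.
P(next = heads) = alpha / (alpha + beta)
= 13 / 36 = 0.3611

0.3611


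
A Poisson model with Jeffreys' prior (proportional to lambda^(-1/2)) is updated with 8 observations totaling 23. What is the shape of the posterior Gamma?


Posterior = Gamma(0.5 + S, n)
= Gamma(0.5 + 23, 8)
Posterior shape = 0.5 + S = 0.5 + 23 = 23.5

23.5


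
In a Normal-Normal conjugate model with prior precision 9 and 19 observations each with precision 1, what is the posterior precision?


Posterior precision = prior precision + n * observation precision
= 9 + 19 * 1
= 9 + 19 = 28

28


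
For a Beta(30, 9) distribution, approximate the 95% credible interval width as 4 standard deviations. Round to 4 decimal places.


Variance of Beta(a,b) = ab / ((a+b)^2 * (a+b+1))
= 30*9 / ((39)^2 * 40)
= 0.0044
SD = sqrt(0.0044) = 0.0666
Width = 4 * SD = 0.2665

0.2665


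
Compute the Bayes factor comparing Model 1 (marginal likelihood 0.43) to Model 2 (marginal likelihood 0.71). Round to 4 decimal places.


BF12 = marginal likelihood of M1 / marginal likelihood of M2
= 0.43/0.71
= 0.6056

0.6056


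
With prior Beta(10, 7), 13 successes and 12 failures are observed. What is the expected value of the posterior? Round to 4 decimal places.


Posterior = Beta(23, 19)
E[theta] = alpha/(alpha+beta)
= 23/42 = 0.5476

0.5476


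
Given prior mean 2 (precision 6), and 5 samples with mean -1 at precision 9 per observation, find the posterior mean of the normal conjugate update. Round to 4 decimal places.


The posterior mean is a precision-weighted average of prior and data.
Post. prec. = 6 + 45 = 51
Post. mean = (12 + -45)/51 = -33/51 = -0.6471

-0.6471


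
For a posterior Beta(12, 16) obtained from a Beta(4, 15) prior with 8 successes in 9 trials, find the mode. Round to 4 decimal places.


Mode = (alpha - 1) / (alpha + beta - 2)
= 11 / 26
= 0.4231

0.4231


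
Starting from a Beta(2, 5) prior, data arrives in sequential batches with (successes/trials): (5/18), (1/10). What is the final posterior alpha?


In sequential Bayesian updating, we sum all successes.
Total successes = 6
Final alpha = 2 + 6 = 8

8


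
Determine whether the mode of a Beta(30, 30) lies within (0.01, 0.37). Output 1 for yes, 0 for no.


First find the mode: (a-1)/(a+b-2) = 0.5
Is 0.5 in (0.01, 0.37)? 0

0


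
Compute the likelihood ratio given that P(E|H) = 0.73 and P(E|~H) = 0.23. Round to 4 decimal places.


LR = P(E|H) / P(E|~H)
= 0.73 / 0.23 = 3.1739

3.1739


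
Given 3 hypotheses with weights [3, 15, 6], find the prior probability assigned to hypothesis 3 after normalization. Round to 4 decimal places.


To normalize, divide each weight by the sum of all weights.
Sum = 24
Prior(H3) = 6/24 = 0.25

0.25


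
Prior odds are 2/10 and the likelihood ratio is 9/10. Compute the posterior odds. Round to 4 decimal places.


Posterior odds = prior odds * likelihood ratio
= (2/10) * (9/10)
= 18 / 100
= 0.18

0.18


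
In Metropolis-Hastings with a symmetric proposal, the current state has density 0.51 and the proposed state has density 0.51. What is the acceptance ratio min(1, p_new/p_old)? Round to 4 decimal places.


Ratio = p_new / p_old = 0.51 / 0.51 = 1.0
Acceptance = min(1, 1.0) = 1.0

1.0


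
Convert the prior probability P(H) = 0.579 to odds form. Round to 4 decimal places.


P(not H) = 1 - 0.579 = 0.421
Odds = 0.579 / 0.421 = 1.3753

1.3753


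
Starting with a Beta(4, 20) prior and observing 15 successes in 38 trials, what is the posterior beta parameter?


Posterior beta = prior beta + failures
Failures = 38 - 15 = 23
beta_post = 20 + 23 = 43

43


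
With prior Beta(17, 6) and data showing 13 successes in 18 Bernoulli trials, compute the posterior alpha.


Conjugate update: alpha_posterior = alpha_prior + k
= 17 + 13 = 30

30


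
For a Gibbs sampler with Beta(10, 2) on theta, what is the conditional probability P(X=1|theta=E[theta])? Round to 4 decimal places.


E[theta] = 10/(10+2) = 0.8333
P(X=1|theta) = theta = 0.8333

0.8333


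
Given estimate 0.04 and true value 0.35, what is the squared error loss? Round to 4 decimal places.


Squared error = (estimate - true)^2
Difference = -0.31
Loss = -0.31^2 = 0.0961

0.0961


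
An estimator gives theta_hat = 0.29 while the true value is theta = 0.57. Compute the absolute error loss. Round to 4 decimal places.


The absolute error loss is |theta_hat - theta|
= |0.29 - 0.57|
= 0.28

0.28


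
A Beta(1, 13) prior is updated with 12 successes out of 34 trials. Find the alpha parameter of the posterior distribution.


In the Beta-Binomial conjugate update:
alpha_post = alpha_prior + successes
= 1 + 12
= 13

13


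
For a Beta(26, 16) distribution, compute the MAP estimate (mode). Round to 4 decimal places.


MAP = mode = (a-1)/(a+b-2)
= (26-1)/(26+16-2)
= 25/40 = 0.625

0.625


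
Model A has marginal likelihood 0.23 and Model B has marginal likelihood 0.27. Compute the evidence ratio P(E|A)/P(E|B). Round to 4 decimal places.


Evidence ratio = P(E|A) / P(E|B)
= 0.23 / 0.27
= 0.8519

0.8519


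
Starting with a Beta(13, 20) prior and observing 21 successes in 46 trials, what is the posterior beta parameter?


Posterior beta = prior beta + failures
Failures = 46 - 21 = 25
beta_post = 20 + 25 = 45

45


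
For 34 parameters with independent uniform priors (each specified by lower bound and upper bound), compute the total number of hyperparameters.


A uniform prior has 2 hyperparameters per parameter.
Total = 34 * 2 = 68

68


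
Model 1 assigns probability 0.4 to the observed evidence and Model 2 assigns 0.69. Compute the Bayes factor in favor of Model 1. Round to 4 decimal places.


BF = P(data|M1) / P(data|M2)
= 0.4 / 0.69 = 0.5797

0.5797


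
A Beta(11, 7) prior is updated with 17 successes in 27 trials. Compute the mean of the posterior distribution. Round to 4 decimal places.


After update: Beta(28, 17)
Mean = 28 / (28 + 17) = 28 / 45
= 0.6222

0.6222


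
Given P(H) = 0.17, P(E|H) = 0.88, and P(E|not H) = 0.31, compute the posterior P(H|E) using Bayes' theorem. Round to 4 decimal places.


By Bayes' theorem: P(H|E) = P(E|H)*P(H) / P(E)
P(E) = P(E|H)*P(H) + P(E|not H)*P(not H)
P(E) = 0.88*0.17 + 0.31*0.83 = 0.4069
P(H|E) = 0.88*0.17 / 0.4069 = 0.3677

0.3677


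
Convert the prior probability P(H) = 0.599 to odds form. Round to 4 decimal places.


P(not H) = 1 - 0.599 = 0.401
Odds = 0.599 / 0.401 = 1.4938

1.4938


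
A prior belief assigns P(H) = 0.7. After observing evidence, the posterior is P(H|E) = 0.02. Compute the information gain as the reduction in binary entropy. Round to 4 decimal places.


H(prior) = -0.7*log2(0.7) - 0.3*log2(0.3)
= 0.8813
H(post) = -0.02*log2(0.02) - 0.98*log2(0.98)
= 0.1414
IG = 0.8813 - 0.1414 = 0.7399

0.7399


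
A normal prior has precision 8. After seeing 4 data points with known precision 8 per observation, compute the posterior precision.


In the conjugate normal model, precisions add:
tau_posterior = tau_prior + n * tau_data
= 8 + 4*8 = 40

40


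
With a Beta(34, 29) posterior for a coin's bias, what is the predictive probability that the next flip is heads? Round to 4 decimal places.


The predictive probability equals the posterior mean.
P(next = heads) = alpha / (alpha + beta)
= 34 / 63 = 0.5397

0.5397


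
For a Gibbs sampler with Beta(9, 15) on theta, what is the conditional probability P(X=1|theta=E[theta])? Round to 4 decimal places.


E[theta] = 9/(9+15) = 0.375
P(X=1|theta) = theta = 0.375

0.375


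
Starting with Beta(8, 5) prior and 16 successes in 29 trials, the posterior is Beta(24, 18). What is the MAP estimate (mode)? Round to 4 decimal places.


The mode of Beta(a, b) when a > 1 and b > 1 is (a-1)/(a+b-2)
= (24 - 1) / (24 + 18 - 2)
= 23 / 40
= 0.575

0.575


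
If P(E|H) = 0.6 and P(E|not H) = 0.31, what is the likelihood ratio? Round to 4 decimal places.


Likelihood ratio = P(E|H) / P(E|not H)
= 0.6 / 0.31
= 1.9355

1.9355


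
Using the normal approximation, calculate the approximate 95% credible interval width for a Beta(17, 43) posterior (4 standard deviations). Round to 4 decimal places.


Var(Beta) = 17*43/(60^2 * 61) = 0.0033
SD = 0.0577
Width ~ 4*SD = 0.2308

0.2308


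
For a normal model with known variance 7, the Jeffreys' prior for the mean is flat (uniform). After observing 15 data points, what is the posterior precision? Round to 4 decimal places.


Jeffreys' prior for normal mean (known variance) is flat.
Prior precision = 0.
Posterior precision = prior_prec + n/sigma^2 = 0 + 15/7
= 2.1429

2.1429


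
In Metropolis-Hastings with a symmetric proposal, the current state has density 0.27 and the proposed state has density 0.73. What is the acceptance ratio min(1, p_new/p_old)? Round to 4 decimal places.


Ratio = p_new / p_old = 0.73 / 0.27 = 2.7037
Acceptance = min(1, 2.7037) = 1.0

1.0


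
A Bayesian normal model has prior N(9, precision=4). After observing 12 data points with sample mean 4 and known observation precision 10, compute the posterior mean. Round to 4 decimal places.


Posterior mean = (prior_precision * prior_mean + n * data_precision * data_mean) / (prior_precision + n * data_precision)
Numerator = 4*9 + 12*10*4 = 516
Denominator = 4 + 12*10 = 124
Posterior mean = 4.1613

4.1613


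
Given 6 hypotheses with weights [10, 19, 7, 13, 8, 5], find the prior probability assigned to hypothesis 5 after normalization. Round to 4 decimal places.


To normalize, divide each weight by the sum of all weights.
Sum = 62
Prior(H5) = 8/62 = 0.129

0.129


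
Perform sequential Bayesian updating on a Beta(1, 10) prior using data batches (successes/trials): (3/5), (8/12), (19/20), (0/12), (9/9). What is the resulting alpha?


Accumulate successes: 39
Posterior alpha = prior alpha + sum of successes
= 1 + 39 = 40

40


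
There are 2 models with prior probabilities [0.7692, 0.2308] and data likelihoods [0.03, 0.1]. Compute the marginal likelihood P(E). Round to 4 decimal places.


P(E) = sum over models of P(M_i) * P(E|M_i)
= 0.7692*0.03 + 0.2308*0.1
= 0.0462

0.0462


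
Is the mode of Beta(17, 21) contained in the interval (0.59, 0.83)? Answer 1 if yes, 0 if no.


Mode = (a-1)/(a+b-2) = 16/36 = 0.4444
Interval: (0.59, 0.83)
Contains mode? 0

0


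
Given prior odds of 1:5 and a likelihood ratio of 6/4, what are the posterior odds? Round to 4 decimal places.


Posterior odds = prior odds * LR
Prior odds = 1/5 = 0.2
LR = 6/4 = 1.5
Posterior odds = 0.2 * 1.5 = 0.3

0.3


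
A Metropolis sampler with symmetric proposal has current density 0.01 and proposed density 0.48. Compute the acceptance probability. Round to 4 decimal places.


For symmetric proposals, acceptance = min(1, pi(x*)/pi(x))
= min(1, 0.48/0.01)
= min(1, 48.0) = 1.0

1.0


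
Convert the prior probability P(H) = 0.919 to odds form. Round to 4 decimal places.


P(not H) = 1 - 0.919 = 0.081
Odds = 0.919 / 0.081 = 11.3457

11.3457


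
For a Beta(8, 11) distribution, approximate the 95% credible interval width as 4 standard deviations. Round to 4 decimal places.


Variance of Beta(a,b) = ab / ((a+b)^2 * (a+b+1))
= 8*11 / ((19)^2 * 20)
= 0.0122
SD = sqrt(0.0122) = 0.1104
Width = 4 * SD = 0.4416

0.4416


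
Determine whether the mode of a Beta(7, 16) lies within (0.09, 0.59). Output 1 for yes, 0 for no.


First find the mode: (a-1)/(a+b-2) = 0.2857
Is 0.2857 in (0.09, 0.59)? 1

1


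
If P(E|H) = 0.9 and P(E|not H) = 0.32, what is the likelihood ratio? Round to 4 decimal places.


Likelihood ratio = P(E|H) / P(E|not H)
= 0.9 / 0.32
= 2.8125

2.8125


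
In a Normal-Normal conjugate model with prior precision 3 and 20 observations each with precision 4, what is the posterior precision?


Posterior precision = prior precision + n * observation precision
= 3 + 20 * 4
= 3 + 80 = 83

83


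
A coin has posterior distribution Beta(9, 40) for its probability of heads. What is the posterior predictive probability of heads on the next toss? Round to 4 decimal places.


Posterior predictive = E[theta] = alpha/(alpha+beta)
= 9/49
= 0.1837

0.1837


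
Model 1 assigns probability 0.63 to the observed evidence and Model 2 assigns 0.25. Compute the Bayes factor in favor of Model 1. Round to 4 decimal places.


BF = P(data|M1) / P(data|M2)
= 0.63 / 0.25 = 2.52

2.52


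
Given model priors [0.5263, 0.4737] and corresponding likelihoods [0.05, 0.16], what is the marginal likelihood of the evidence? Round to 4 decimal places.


P(E) = sum_i P(M_i) P(E|M_i)
= 0.0263 + 0.0758
= 0.1021

0.1021


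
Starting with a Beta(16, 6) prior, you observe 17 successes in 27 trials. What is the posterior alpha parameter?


For a Beta-Binomial conjugate model:
Posterior alpha = prior alpha + number of successes
= 16 + 17 = 33

33


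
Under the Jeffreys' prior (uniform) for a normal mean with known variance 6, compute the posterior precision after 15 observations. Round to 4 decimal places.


Prior precision = 0 (flat prior).
Post. prec. = 0 + n/var = 15/6 = 2.5

2.5


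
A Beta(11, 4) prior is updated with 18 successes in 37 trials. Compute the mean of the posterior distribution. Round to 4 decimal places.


After update: Beta(29, 23)
Mean = 29 / (29 + 23) = 29 / 52
= 0.5577

0.5577


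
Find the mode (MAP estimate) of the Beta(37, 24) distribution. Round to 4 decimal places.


For Beta(a,b) with a,b > 1:
Mode = (a-1)/(a+b-2) = (37-1)/(61-2)
= 36/59 = 0.6102

0.6102


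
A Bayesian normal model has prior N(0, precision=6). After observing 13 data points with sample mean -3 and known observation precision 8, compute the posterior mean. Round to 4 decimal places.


Posterior mean = (prior_precision * prior_mean + n * data_precision * data_mean) / (prior_precision + n * data_precision)
Numerator = 6*0 + 13*8*-3 = -312
Denominator = 6 + 13*8 = 110
Posterior mean = -2.8364

-2.8364


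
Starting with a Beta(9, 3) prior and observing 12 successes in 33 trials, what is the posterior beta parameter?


Posterior beta = prior beta + failures
Failures = 33 - 12 = 21
beta_post = 3 + 21 = 24

24


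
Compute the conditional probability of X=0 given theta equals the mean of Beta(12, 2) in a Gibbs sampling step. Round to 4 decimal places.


Mean of Beta(12, 2) = 0.8571
P(X=0 | theta=0.8571) = 0.1429

0.1429


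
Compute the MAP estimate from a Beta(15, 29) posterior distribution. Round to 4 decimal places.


MAP = mode of Beta distribution
= (alpha - 1)/(alpha + beta - 2)
= (15-1)/(15+29-2)
= 14/42 = 0.3333

0.3333


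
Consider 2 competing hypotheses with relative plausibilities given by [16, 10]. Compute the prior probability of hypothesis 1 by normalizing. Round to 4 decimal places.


Sum of weights = 16 + 10 = 26
Normalized prior for H1 = 16 / 26
= 0.6154

0.6154
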